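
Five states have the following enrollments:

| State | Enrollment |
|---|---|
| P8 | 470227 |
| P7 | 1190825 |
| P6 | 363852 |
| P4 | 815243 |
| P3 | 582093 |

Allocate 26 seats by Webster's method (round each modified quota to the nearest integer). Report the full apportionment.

Standard divisor 3422240/26 ≈ 131624.615; standard quotas: P8 3.572, P7 9.047, P6 2.764, P4 6.194, P3 4.422.
Rounding to the nearest integer gives P8 4, P7 9, P6 3, P4 6, P3 4 — total 26, matching the house size, so no adjustment is needed.

P8: 4, P7: 9, P6: 3, P4: 6, P3: 4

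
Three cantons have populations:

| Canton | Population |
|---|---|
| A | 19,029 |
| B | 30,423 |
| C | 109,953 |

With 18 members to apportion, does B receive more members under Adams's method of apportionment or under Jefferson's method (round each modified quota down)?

Adams: A 2, B 4, C 12.
Jefferson: A 2, B 3, C 13.
B gets 4 under Adams and 3 under Jefferson.

Adams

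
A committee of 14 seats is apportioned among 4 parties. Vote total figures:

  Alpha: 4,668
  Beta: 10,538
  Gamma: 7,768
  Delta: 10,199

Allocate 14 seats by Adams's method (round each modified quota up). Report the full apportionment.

Standard divisor 33173/14 ≈ 2369.5; standard quotas: Alpha 1.970, Beta 4.447, Gamma 3.278, Delta 4.304.
Rounding up gives 2, 5, 4, 5 = 16 seats, so the divisor must be adjusted.
With modified divisor 2610: modified quotas Alpha 1.789, Beta 4.038, Gamma 2.976, Delta 3.908.
Rounding up: Alpha 2, Beta 5, Gamma 3, Delta 4 (total 14).

Alpha 2, Beta 5, Gamma 3, Delta 4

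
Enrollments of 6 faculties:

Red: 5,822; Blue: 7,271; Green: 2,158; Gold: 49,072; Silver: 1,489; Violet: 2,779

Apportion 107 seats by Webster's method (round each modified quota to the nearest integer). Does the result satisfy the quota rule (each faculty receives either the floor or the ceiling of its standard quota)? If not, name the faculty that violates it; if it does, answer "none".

Gold

Standard quotas: Red 9.082, Blue 11.343, Green 3.366, Gold 76.551, Silver 2.323, Violet 4.335.
Webster allocation: Red 9, Blue 11, Green 3, Gold 78, Silver 2, Violet 4.
Gold has quota 76.551 (lower 76, upper 77) but receives 78 — outside the quota interval.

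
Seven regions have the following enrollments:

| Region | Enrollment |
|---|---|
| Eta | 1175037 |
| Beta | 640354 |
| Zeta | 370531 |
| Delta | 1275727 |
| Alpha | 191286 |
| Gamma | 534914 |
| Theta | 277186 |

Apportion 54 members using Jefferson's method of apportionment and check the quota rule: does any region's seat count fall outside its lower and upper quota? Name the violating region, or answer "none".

Standard quotas: Eta 14.211, Beta 7.744, Zeta 4.481, Delta 15.429, Alpha 2.313, Gamma 6.469, Theta 3.352.
Jefferson allocation: Eta 15, Beta 8, Zeta 4, Delta 16, Alpha 2, Gamma 6, Theta 3.
Every allocation lies between the lower and upper quota.

none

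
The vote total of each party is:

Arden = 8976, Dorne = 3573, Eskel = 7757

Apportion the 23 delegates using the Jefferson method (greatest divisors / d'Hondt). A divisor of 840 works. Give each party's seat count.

With modified divisor 840: modified quotas Arden 10.686, Dorne 4.254, Eskel 9.235.
Rounding down: Arden 10, Dorne 4, Eskel 9 (total 23).

Arden=10; Dorne=4; Eskel=9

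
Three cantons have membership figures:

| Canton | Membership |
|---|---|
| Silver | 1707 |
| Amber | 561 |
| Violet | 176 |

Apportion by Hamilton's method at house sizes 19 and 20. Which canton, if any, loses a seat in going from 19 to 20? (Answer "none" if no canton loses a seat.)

Violet

At 19 seats: Silver 13, Amber 4, Violet 2.
At 20 seats: Silver 14, Amber 5, Violet 1.
Violet drops from 2 to 1.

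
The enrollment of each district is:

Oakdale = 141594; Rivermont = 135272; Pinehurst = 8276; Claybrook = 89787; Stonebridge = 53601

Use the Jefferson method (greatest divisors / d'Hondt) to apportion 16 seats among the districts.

Standard divisor 428530/16 ≈ 26783.125; standard quotas: Oakdale 5.287, Rivermont 5.051, Pinehurst 0.309, Claybrook 3.352, Stonebridge 2.001.
Rounding down gives 5, 5, 0, 3, 2 = 15 seats, so the divisor must be adjusted.
With modified divisor 23100: modified quotas Oakdale 6.130, Rivermont 5.856, Pinehurst 0.358, Claybrook 3.887, Stonebridge 2.320.
Rounding down: Oakdale 6, Rivermont 5, Pinehurst 0, Claybrook 3, Stonebridge 2 (total 16).

Oakdale=6, Rivermont=5, Pinehurst=0, Claybrook=3, Stonebridge=2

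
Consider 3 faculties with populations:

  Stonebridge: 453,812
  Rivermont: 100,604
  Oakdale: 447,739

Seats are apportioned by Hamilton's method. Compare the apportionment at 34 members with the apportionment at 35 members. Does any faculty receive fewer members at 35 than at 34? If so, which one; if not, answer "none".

At 34 seats: Stonebridge 15, Rivermont 4, Oakdale 15.
At 35 seats: Stonebridge 16, Rivermont 3, Oakdale 16.
Rivermont drops from 4 to 3.

Rivermont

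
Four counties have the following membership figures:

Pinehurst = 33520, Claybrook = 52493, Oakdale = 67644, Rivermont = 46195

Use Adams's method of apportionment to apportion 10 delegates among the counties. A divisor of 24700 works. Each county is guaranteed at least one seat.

Pinehurst: 2, Claybrook: 3, Oakdale: 3, Rivermont: 2

With modified divisor 24700: modified quotas Pinehurst 1.357, Claybrook 2.125, Oakdale 2.739, Rivermont 1.870.
Rounding up: Pinehurst 2, Claybrook 3, Oakdale 3, Rivermont 2 (total 10).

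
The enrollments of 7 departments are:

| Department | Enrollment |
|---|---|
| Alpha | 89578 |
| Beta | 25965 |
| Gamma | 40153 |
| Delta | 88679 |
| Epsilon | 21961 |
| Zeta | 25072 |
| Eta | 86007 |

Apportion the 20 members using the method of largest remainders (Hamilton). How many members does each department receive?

The standard divisor is 377415/20 ≈ 18870.75.
Standard quotas: Alpha 4.7469, Beta 1.3759, Gamma 2.1278, Delta 4.6993, Epsilon 1.1638, Zeta 1.3286, Eta 4.5577.
Lower quotas: Alpha 4, Beta 1, Gamma 2, Delta 4, Epsilon 1, Zeta 1, Eta 4 (sum 17, leaving 3 seats).
Remainders in descending order: Alpha 0.7469, Delta 0.6993, Eta 0.5577, Beta 0.3759, Zeta 0.3286, Epsilon 0.1638, Gamma 0.1278.
Largest remainders: Alpha, Delta, Eta receive the extra seats.

Alpha=5; Beta=1; Gamma=2; Delta=5; Epsilon=1; Zeta=1; Eta=5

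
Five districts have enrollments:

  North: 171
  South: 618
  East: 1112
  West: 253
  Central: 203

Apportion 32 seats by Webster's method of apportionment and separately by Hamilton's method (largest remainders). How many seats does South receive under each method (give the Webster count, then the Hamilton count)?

Webster: North 2, South 9, East 15, West 3, Central 3.
Hamilton: North 2, South 8, East 15, West 4, Central 3.
South gets 9 under Webster and 8 under Hamilton.

9 and 8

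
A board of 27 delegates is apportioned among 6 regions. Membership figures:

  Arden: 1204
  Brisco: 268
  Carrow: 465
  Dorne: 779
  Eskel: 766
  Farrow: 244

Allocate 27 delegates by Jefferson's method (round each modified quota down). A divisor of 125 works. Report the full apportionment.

Arden: 9, Brisco: 2, Carrow: 3, Dorne: 6, Eskel: 6, Farrow: 1

With modified divisor 125: modified quotas Arden 9.632, Brisco 2.144, Carrow 3.720, Dorne 6.232, Eskel 6.128, Farrow 1.952.
Rounding down: Arden 9, Brisco 2, Carrow 3, Dorne 6, Eskel 6, Farrow 1 (total 27).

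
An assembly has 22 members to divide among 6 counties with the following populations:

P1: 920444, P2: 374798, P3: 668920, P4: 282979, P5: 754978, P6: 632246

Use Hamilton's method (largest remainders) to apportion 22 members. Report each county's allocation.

Standard divisor: 3634365 ÷ 22 ≈ 165198.409.
Standard quotas: P1 5.5717, P2 2.2688, P3 4.0492, P4 1.7130, P5 4.5701, P6 3.8272.
Lower quotas: P1 5, P2 2, P3 4, P4 1, P5 4, P6 3 (sum 19, leaving 3 seats).
Remainders in descending order: P6 0.8272, P4 0.7130, P1 0.5717, P5 0.5701, P2 0.2688, P3 0.0492.
Largest remainders: P6, P4, P1 receive the extra seats.

P1=6; P2=2; P3=4; P4=2; P5=4; P6=4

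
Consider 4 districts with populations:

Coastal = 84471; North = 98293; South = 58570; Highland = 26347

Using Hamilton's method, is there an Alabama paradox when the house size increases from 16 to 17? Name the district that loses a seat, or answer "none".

At 16 seats: Coastal 5, North 6, South 3, Highland 2.
At 17 seats: Coastal 5, North 6, South 4, Highland 2.
No district's allocation decreased.

none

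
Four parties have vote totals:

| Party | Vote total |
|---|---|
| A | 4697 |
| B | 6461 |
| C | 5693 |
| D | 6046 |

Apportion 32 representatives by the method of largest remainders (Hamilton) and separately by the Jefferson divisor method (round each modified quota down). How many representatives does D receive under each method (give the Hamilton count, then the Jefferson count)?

Hamilton: A 7, B 9, C 8, D 8.
Jefferson: A 6, B 9, C 8, D 9.
D gets 8 under Hamilton and 9 under Jefferson.

8 and 9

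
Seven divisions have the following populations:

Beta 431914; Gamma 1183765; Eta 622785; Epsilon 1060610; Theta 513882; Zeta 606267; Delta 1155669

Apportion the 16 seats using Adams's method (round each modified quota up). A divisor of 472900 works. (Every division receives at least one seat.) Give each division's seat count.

With modified divisor 472900: modified quotas Beta 0.913, Gamma 2.503, Eta 1.317, Epsilon 2.243, Theta 1.087, Zeta 1.282, Delta 2.444.
Rounding up: Beta 1, Gamma 3, Eta 2, Epsilon 3, Theta 2, Zeta 2, Delta 3 (total 16).

Beta: 1; Gamma: 3; Eta: 2; Epsilon: 3; Theta: 2; Zeta: 2; Delta: 3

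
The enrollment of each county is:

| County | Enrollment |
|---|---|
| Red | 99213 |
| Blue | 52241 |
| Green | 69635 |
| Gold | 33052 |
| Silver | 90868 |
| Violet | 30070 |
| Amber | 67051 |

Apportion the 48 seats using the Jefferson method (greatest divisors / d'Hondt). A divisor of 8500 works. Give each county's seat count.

With modified divisor 8500: modified quotas Red 11.672, Blue 6.146, Green 8.192, Gold 3.888, Silver 10.690, Violet 3.538, Amber 7.888.
Rounding down: Red 11, Blue 6, Green 8, Gold 3, Silver 10, Violet 3, Amber 7 (total 48).

Red: 11, Blue: 6, Green: 8, Gold: 3, Silver: 10, Violet: 3, Amber: 7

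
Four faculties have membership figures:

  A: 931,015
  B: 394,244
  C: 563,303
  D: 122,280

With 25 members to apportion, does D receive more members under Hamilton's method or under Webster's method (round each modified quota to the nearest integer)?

Hamilton: A 12, B 5, C 7, D 1.
Webster: A 11, B 5, C 7, D 2.
D gets 1 under Hamilton and 2 under Webster.

Webster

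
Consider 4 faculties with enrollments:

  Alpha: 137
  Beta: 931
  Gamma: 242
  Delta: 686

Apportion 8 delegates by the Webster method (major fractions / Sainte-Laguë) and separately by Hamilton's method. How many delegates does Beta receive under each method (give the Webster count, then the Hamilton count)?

Webster: Alpha 1, Beta 3, Gamma 1, Delta 3.
Hamilton: Alpha 0, Beta 4, Gamma 1, Delta 3.
Beta gets 3 under Webster and 4 under Hamilton.

3 and 4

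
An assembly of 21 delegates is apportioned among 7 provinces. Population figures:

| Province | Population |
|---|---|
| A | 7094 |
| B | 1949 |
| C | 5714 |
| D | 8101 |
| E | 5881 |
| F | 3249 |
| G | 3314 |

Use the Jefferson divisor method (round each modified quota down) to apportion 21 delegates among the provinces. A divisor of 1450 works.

With modified divisor 1450: modified quotas A 4.892, B 1.344, C 3.941, D 5.587, E 4.056, F 2.241, G 2.286.
Rounding down: A 4, B 1, C 3, D 5, E 4, F 2, G 2 (total 21).

A=4, B=1, C=3, D=5, E=4, F=2, G=2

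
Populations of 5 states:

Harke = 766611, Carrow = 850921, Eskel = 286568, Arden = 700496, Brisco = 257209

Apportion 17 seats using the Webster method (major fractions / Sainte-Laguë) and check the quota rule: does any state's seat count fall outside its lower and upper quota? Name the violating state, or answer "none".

none

Standard quotas: Harke 4.554, Carrow 5.055, Eskel 1.702, Arden 4.161, Brisco 1.528.
Webster allocation: Harke 4, Carrow 5, Eskel 2, Arden 4, Brisco 2.
Every allocation lies between the lower and upper quota.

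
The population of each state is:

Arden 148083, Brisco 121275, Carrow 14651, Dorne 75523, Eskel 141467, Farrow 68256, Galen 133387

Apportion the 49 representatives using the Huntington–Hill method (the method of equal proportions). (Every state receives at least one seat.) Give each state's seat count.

Arden 10, Brisco 9, Carrow 1, Dorne 5, Eskel 10, Farrow 5, Galen 9

With divisor 14206: modified quotas Arden 10.424, Brisco 8.537, Carrow 1.031, Dorne 5.316, Eskel 9.958, Farrow 4.805, Galen 9.389.
Geometric-mean thresholds: Arden √(10·11)=10.488, Brisco √(8·9)=8.485, Carrow √(1·2)=1.414, Dorne √(5·6)=5.477, Eskel √(9·10)=9.487, Farrow √(4·5)=4.472, Galen √(9·10)=9.487.
Each quota rounded against its threshold gives Arden 10, Brisco 9, Carrow 1, Dorne 5, Eskel 10, Farrow 5, Galen 9 (total 49).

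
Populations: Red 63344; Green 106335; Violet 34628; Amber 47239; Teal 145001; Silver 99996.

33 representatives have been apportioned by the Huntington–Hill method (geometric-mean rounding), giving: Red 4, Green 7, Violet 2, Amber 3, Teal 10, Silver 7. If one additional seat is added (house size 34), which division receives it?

Priority for the next seat is population ÷ (√(s·(s+1))).
Priorities: Red 14164.149, Green 14209.612, Violet 14136.822, Amber 13636.725, Teal 13825.303, Silver 13362.528.
Highest priority: Green.

Green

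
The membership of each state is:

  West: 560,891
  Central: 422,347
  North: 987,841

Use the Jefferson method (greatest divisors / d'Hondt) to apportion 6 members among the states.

Standard divisor 1971079/6 ≈ 328513.167; standard quotas: West 1.707, Central 1.286, North 3.007.
Rounding down gives 1, 1, 3 = 5 seats, so the divisor must be adjusted.
With modified divisor 263700: modified quotas West 2.127, Central 1.602, North 3.746.
Rounding down: West 2, Central 1, North 3 (total 6).

West=2, Central=1, North=3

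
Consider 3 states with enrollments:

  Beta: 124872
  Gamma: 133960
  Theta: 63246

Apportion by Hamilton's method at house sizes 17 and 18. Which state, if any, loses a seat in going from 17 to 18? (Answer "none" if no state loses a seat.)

none

At 17 seats: Beta 7, Gamma 7, Theta 3.
At 18 seats: Beta 7, Gamma 7, Theta 4.
No state's allocation decreased.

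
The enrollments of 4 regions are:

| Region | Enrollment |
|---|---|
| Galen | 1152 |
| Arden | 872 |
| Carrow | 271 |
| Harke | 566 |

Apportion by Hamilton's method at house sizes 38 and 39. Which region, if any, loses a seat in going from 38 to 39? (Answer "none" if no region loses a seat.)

Carrow

At 38 seats: Galen 15, Arden 12, Carrow 4, Harke 7.
At 39 seats: Galen 16, Arden 12, Carrow 3, Harke 8.
Carrow drops from 4 to 3.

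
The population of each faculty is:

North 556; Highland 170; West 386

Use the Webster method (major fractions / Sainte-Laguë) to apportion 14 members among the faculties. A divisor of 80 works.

North 7; Highland 2; West 5

With modified divisor 80: modified quotas North 6.950, Highland 2.125, West 4.825.
Rounding to the nearest integer: North 7, Highland 2, West 5 (total 14).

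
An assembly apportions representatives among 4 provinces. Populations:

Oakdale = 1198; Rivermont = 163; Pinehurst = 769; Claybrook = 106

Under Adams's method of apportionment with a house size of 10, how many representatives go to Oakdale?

5

Standard divisor 2236/10 ≈ 223.6; standard quotas: Oakdale 5.358, Rivermont 0.729, Pinehurst 3.439, Claybrook 0.474.
Rounding up gives 6, 1, 4, 1 = 12 seats, so the divisor must be adjusted.
With modified divisor 280: modified quotas Oakdale 4.279, Rivermont 0.582, Pinehurst 2.746, Claybrook 0.379.
Rounding up: Oakdale 5, Rivermont 1, Pinehurst 3, Claybrook 1 (total 10).
Oakdale receives 5.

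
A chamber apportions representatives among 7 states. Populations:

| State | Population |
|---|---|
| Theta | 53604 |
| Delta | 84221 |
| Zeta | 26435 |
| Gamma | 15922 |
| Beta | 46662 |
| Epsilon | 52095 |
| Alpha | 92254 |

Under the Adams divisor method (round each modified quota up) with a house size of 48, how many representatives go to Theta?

Standard divisor 371193/48 ≈ 7733.188; standard quotas: Theta 6.932, Delta 10.891, Zeta 3.418, Gamma 2.059, Beta 6.034, Epsilon 6.737, Alpha 11.930.
Rounding up gives 7, 11, 4, 3, 7, 7, 12 = 51 seats, so the divisor must be adjusted.
With modified divisor 8404: modified quotas Theta 6.378, Delta 10.022, Zeta 3.146, Gamma 1.895, Beta 5.552, Epsilon 6.199, Alpha 10.977.
Rounding up: Theta 7, Delta 11, Zeta 4, Gamma 2, Beta 6, Epsilon 7, Alpha 11 (total 48).
Theta receives 7.

7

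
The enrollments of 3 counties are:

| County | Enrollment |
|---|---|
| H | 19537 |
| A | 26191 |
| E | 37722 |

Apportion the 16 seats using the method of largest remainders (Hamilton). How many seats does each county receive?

H=4, A=5, E=7

Standard divisor: 83450 ÷ 16 ≈ 5215.625.
Standard quotas: H 3.7459, A 5.0216, E 7.2325.
Lower quotas: H 3, A 5, E 7 (sum 15, leaving 1 seat).
Remainders in descending order: H 0.7459, E 0.2325, A 0.0216.
Largest remainder: H receives the extra seat.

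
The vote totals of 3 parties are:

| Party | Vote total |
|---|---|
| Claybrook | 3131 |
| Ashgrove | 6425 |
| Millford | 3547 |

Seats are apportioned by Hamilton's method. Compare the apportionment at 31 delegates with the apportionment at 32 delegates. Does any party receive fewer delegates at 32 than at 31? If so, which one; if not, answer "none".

Claybrook

At 31 seats: Claybrook 8, Ashgrove 15, Millford 8.
At 32 seats: Claybrook 7, Ashgrove 16, Millford 9.
Claybrook drops from 8 to 7.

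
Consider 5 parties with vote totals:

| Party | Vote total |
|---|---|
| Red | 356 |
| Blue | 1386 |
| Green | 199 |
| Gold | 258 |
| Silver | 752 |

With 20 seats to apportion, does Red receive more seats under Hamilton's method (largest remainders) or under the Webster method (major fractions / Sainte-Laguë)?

Hamilton

Hamilton: Red 3, Blue 9, Green 1, Gold 2, Silver 5.
Webster: Red 2, Blue 10, Green 1, Gold 2, Silver 5.
Red gets 3 under Hamilton and 2 under Webster.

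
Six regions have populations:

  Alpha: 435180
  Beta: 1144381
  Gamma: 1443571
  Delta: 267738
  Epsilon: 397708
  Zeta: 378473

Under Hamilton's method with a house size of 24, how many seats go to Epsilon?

2

Total 4067051; standard divisor 4067051/24 ≈ 169460.458.
Standard quotas: Alpha 2.5680, Beta 6.7531, Gamma 8.5186, Delta 1.5799, Epsilon 2.3469, Zeta 2.2334.
Lower quotas: Alpha 2, Beta 6, Gamma 8, Delta 1, Epsilon 2, Zeta 2 (sum 21, leaving 3 seats).
Remainders in descending order: Beta 0.7531, Delta 0.5799, Alpha 0.5680, Gamma 0.5186, Epsilon 0.3469, Zeta 0.2334.
Largest remainders: Beta, Delta, Alpha receive the extra seats.
Epsilon receives 2.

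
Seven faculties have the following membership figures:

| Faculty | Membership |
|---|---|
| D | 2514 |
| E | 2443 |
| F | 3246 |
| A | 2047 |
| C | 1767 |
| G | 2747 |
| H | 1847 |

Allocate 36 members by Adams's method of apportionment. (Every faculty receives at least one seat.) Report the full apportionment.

Standard divisor 16611/36 ≈ 461.417; standard quotas: D 5.448, E 5.295, F 7.035, A 4.436, C 3.830, G 5.953, H 4.003.
Rounding up gives 6, 6, 8, 5, 4, 6, 5 = 40 seats, so the divisor must be adjusted.
With modified divisor 507: modified quotas D 4.959, E 4.819, F 6.402, A 4.037, C 3.485, G 5.418, H 3.643.
Rounding up: D 5, E 5, F 7, A 5, C 4, G 6, H 4 (total 36).

D 5, E 5, F 7, A 5, C 4, G 6, H 4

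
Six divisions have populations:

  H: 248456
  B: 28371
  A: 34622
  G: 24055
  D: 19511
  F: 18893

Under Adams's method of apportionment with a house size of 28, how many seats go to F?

Standard divisor 373908/28 ≈ 13353.857; standard quotas: H 18.606, B 2.125, A 2.593, G 1.801, D 1.461, F 1.415.
Rounding up gives 19, 3, 3, 2, 2, 2 = 31 seats, so the divisor must be adjusted.
With modified divisor 15100: modified quotas H 16.454, B 1.879, A 2.293, G 1.593, D 1.292, F 1.251.
Rounding up: H 17, B 2, A 3, G 2, D 2, F 2 (total 28).
F receives 2.

2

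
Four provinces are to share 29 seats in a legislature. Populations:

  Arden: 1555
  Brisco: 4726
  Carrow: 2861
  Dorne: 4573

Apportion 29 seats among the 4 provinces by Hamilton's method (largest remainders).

Total 13715; standard divisor 13715/29 ≈ 472.931.
Standard quotas: Arden 3.288, Brisco 9.993, Carrow 6.050, Dorne 9.669.
Lower quotas: Arden 3, Brisco 9, Carrow 6, Dorne 9 (sum 27, leaving 2 seats).
Remainders in descending order: Brisco 0.993, Dorne 0.669, Arden 0.288, Carrow 0.050.
Largest remainders: Brisco, Dorne receive the extra seats.

Arden 3, Brisco 10, Carrow 6, Dorne 10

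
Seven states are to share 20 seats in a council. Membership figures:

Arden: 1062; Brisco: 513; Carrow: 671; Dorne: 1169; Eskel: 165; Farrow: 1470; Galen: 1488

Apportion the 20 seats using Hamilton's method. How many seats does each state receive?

Standard divisor: 6538 ÷ 20 ≈ 326.9.
Standard quotas: Arden 3.249, Brisco 1.569, Carrow 2.053, Dorne 3.576, Eskel 0.505, Farrow 4.497, Galen 4.552.
Lower quotas: Arden 3, Brisco 1, Carrow 2, Dorne 3, Eskel 0, Farrow 4, Galen 4 (sum 17, leaving 3 seats).
Remainders in descending order: Dorne 0.576, Brisco 0.569, Galen 0.552, Eskel 0.505, Farrow 0.497, Arden 0.249, Carrow 0.053.
Largest remainders: Dorne, Brisco, Galen receive the extra seats.

Arden 3, Brisco 2, Carrow 2, Dorne 4, Eskel 0, Farrow 4, Galen 5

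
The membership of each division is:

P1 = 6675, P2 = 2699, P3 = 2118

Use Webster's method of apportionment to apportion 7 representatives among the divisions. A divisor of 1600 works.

With modified divisor 1600: modified quotas P1 4.172, P2 1.687, P3 1.324.
Rounding to the nearest integer: P1 4, P2 2, P3 1 (total 7).

P1=4, P2=2, P3=1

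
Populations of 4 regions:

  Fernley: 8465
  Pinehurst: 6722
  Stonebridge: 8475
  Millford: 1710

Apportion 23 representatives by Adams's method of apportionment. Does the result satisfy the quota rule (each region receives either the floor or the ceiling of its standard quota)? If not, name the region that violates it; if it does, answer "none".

none

Standard quotas: Fernley 7.674, Pinehurst 6.094, Stonebridge 7.683, Millford 1.550.
Adams allocation: Fernley 7, Pinehurst 6, Stonebridge 8, Millford 2.
Every allocation lies between the lower and upper quota.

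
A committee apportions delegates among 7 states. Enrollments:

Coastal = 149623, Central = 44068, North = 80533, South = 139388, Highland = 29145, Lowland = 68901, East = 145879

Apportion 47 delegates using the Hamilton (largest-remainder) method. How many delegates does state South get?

10

The standard divisor is 657537/47 ≈ 13990.149.
Standard quotas: Coastal 10.6949, Central 3.1499, North 5.7564, South 9.9633, Highland 2.0833, Lowland 4.9250, East 10.4273.
Lower quotas: Coastal 10, Central 3, North 5, South 9, Highland 2, Lowland 4, East 10 (sum 43, leaving 4 seats).
Remainders in descending order: South 0.9633, Lowland 0.9250, North 0.7564, Coastal 0.6949, East 0.4273, Central 0.1499, Highland 0.0833.
Largest remainders: South, Lowland, North, Coastal receive the extra seats.
South receives 10.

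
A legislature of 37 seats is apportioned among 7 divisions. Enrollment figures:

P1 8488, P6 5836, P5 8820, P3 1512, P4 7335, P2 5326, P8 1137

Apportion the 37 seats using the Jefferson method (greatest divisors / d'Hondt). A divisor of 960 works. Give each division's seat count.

With modified divisor 960: modified quotas P1 8.842, P6 6.079, P5 9.188, P3 1.575, P4 7.641, P2 5.548, P8 1.184.
Rounding down: P1 8, P6 6, P5 9, P3 1, P4 7, P2 5, P8 1 (total 37).

P1: 8, P6: 6, P5: 9, P3: 1, P4: 7, P2: 5, P8: 1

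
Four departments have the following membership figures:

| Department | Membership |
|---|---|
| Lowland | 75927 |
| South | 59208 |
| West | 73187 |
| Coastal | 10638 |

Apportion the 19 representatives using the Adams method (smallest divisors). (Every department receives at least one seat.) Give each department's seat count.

Lowland 7, South 5, West 6, Coastal 1

Standard divisor 218960/19 ≈ 11524.211; standard quotas: Lowland 6.588, South 5.138, West 6.351, Coastal 0.923.
Rounding up gives 7, 6, 7, 1 = 21 seats, so the divisor must be adjusted.
With modified divisor 12400: modified quotas Lowland 6.123, South 4.775, West 5.902, Coastal 0.858.
Rounding up: Lowland 7, South 5, West 6, Coastal 1 (total 19).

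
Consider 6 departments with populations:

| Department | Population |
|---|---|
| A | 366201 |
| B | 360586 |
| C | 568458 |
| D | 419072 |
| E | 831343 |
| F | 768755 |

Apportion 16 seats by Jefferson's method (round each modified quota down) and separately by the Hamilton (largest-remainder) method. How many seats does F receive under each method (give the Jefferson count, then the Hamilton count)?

4 and 3

Jefferson: A 2, B 1, C 3, D 2, E 4, F 4.
Hamilton: A 2, B 2, C 3, D 2, E 4, F 3.
F gets 4 under Jefferson and 3 under Hamilton.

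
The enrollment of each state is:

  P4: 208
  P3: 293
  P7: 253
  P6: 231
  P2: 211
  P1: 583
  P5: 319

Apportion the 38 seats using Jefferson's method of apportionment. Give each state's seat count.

Standard divisor 2098/38 ≈ 55.211; standard quotas: P4 3.767, P3 5.307, P7 4.582, P6 4.184, P2 3.822, P1 10.560, P5 5.778.
Rounding down gives 3, 5, 4, 4, 3, 10, 5 = 34 seats, so the divisor must be adjusted.
With modified divisor 51: modified quotas P4 4.078, P3 5.745, P7 4.961, P6 4.529, P2 4.137, P1 11.431, P5 6.255.
Rounding down: P4 4, P3 5, P7 4, P6 4, P2 4, P1 11, P5 6 (total 38).

P4 4, P3 5, P7 4, P6 4, P2 4, P1 11, P5 6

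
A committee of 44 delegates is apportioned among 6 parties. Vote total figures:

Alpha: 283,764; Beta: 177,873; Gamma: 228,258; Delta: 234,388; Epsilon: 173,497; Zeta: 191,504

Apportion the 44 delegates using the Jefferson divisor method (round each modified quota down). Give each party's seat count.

Alpha 10, Beta 6, Gamma 8, Delta 8, Epsilon 6, Zeta 6

Standard divisor 1289284/44 ≈ 29301.909; standard quotas: Alpha 9.684, Beta 6.070, Gamma 7.790, Delta 7.999, Epsilon 5.921, Zeta 6.536.
Rounding down gives 9, 6, 7, 7, 5, 6 = 40 seats, so the divisor must be adjusted.
With modified divisor 27900: modified quotas Alpha 10.171, Beta 6.375, Gamma 8.181, Delta 8.401, Epsilon 6.219, Zeta 6.864.
Rounding down: Alpha 10, Beta 6, Gamma 8, Delta 8, Epsilon 6, Zeta 6 (total 44).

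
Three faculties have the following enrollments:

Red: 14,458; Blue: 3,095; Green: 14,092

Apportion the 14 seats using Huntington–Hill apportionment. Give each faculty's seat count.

With divisor 2210: modified quotas Red 6.542, Blue 1.400, Green 6.376.
Geometric-mean thresholds: Red √(6·7)=6.481, Blue √(1·2)=1.414, Green √(6·7)=6.481.
Each quota rounded against its threshold gives Red 7, Blue 1, Green 6 (total 14).

Red=7, Blue=1, Green=6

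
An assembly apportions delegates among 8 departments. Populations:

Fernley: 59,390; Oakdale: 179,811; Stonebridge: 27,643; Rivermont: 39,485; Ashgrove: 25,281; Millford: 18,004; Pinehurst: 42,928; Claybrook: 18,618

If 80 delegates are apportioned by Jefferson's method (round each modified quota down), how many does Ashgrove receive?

5

Standard divisor 411160/80 ≈ 5139.5; standard quotas: Fernley 11.556, Oakdale 34.986, Stonebridge 5.379, Rivermont 7.683, Ashgrove 4.919, Millford 3.503, Pinehurst 8.353, Claybrook 3.623.
Rounding down gives 11, 34, 5, 7, 4, 3, 8, 3 = 75 seats, so the divisor must be adjusted.
With modified divisor 4900: modified quotas Fernley 12.120, Oakdale 36.696, Stonebridge 5.641, Rivermont 8.058, Ashgrove 5.159, Millford 3.674, Pinehurst 8.761, Claybrook 3.800.
Rounding down: Fernley 12, Oakdale 36, Stonebridge 5, Rivermont 8, Ashgrove 5, Millford 3, Pinehurst 8, Claybrook 3 (total 80).
Ashgrove receives 5.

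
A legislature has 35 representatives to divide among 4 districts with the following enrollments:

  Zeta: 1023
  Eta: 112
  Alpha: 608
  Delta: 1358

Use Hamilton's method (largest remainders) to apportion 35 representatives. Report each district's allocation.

The standard divisor is 3101/35 ≈ 88.6.
Standard quotas: Zeta 11.546, Eta 1.264, Alpha 6.862, Delta 15.327.
Lower quotas: Zeta 11, Eta 1, Alpha 6, Delta 15 (sum 33, leaving 2 seats).
Remainders in descending order: Alpha 0.862, Zeta 0.546, Delta 0.327, Eta 0.264.
The surplus seats go to Alpha, Zeta.

Zeta 12, Eta 1, Alpha 7, Delta 15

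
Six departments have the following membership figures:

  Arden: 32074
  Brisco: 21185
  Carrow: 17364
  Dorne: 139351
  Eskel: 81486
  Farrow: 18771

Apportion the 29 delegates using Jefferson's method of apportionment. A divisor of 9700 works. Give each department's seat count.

Arden 3, Brisco 2, Carrow 1, Dorne 14, Eskel 8, Farrow 1

With modified divisor 9700: modified quotas Arden 3.307, Brisco 2.184, Carrow 1.790, Dorne 14.366, Eskel 8.401, Farrow 1.935.
Rounding down: Arden 3, Brisco 2, Carrow 1, Dorne 14, Eskel 8, Farrow 1 (total 29).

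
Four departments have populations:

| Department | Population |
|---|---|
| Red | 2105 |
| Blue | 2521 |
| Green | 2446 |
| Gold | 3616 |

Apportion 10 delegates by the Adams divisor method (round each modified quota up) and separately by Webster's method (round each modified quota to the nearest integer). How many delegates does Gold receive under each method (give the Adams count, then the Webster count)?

Adams: Red 2, Blue 3, Green 2, Gold 3.
Webster: Red 2, Blue 2, Green 2, Gold 4.
Gold gets 3 under Adams and 4 under Webster.

3 and 4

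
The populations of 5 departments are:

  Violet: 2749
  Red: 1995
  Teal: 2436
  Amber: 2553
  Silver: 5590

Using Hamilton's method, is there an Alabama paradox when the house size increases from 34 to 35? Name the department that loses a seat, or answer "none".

At 34 seats: Violet 6, Red 5, Teal 5, Amber 6, Silver 12.
At 35 seats: Violet 6, Red 4, Teal 6, Amber 6, Silver 13.
Red drops from 5 to 4.

Red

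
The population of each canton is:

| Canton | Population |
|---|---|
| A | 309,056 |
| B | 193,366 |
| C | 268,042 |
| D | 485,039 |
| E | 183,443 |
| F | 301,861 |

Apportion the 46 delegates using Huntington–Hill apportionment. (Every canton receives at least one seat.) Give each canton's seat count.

With divisor 37628: modified quotas A 8.213, B 5.139, C 7.123, D 12.890, E 4.875, F 8.022.
Geometric-mean thresholds: A √(8·9)=8.485, B √(5·6)=5.477, C √(7·8)=7.483, D √(12·13)=12.490, E √(4·5)=4.472, F √(8·9)=8.485.
Each quota rounded against its threshold gives A 8, B 5, C 7, D 13, E 5, F 8 (total 46).

A: 8; B: 5; C: 7; D: 13; E: 5; F: 8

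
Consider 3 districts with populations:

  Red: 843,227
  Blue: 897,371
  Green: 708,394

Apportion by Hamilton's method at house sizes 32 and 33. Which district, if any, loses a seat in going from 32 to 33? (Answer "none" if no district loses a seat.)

At 32 seats: Red 11, Blue 12, Green 9.
At 33 seats: Red 11, Blue 12, Green 10.
No district's allocation decreased.

none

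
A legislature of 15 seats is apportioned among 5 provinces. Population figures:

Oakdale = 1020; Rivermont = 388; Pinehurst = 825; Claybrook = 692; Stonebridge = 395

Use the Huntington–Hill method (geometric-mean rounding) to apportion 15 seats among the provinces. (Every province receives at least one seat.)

Oakdale: 4; Rivermont: 2; Pinehurst: 4; Claybrook: 3; Stonebridge: 2

With divisor 233: modified quotas Oakdale 4.378, Rivermont 1.665, Pinehurst 3.541, Claybrook 2.970, Stonebridge 1.695.
Geometric-mean thresholds: Oakdale √(4·5)=4.472, Rivermont √(1·2)=1.414, Pinehurst √(3·4)=3.464, Claybrook √(2·3)=2.449, Stonebridge √(1·2)=1.414.
Each quota rounded against its threshold gives Oakdale 4, Rivermont 2, Pinehurst 4, Claybrook 3, Stonebridge 2 (total 15).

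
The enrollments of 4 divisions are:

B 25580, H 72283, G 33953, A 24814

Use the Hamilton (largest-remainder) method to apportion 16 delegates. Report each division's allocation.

Standard divisor: 156630 ÷ 16 ≈ 9789.375.
Standard quotas: B 2.6130, H 7.3838, G 3.4684, A 2.5348.
Lower quotas: B 2, H 7, G 3, A 2 (sum 14, leaving 2 seats).
Remainders in descending order: B 0.6130, A 0.5348, G 0.4684, H 0.3838.
Largest remainders: B, A receive the extra seats.

B 3, H 7, G 3, A 3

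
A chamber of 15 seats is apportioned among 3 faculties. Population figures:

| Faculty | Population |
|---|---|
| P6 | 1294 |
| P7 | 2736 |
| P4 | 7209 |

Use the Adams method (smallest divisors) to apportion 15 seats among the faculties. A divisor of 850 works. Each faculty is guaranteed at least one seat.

P6=2; P7=4; P4=9

With modified divisor 850: modified quotas P6 1.522, P7 3.219, P4 8.481.
Rounding up: P6 2, P7 4, P4 9 (total 15).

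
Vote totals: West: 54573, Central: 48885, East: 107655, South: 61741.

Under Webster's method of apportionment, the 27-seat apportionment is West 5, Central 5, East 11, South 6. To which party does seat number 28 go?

West

Priority for the next seat is population ÷ (current seats + 0.5).
Priorities: West 9922.364, Central 8888.182, East 9361.304, South 9498.615.
Highest priority: West.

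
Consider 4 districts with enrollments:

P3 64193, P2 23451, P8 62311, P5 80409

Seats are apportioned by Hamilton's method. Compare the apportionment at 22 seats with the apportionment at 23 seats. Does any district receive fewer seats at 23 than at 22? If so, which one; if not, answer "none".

At 22 seats: P3 6, P2 2, P8 6, P5 8.
At 23 seats: P3 7, P2 2, P8 6, P5 8.
No district's allocation decreased.

none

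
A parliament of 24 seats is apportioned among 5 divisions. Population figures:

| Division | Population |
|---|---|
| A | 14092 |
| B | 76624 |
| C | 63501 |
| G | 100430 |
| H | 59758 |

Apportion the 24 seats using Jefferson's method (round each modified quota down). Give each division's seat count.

A: 1, B: 6, C: 5, G: 8, H: 4

Standard divisor 314405/24 ≈ 13100.208; standard quotas: A 1.076, B 5.849, C 4.847, G 7.666, H 4.562.
Rounding down gives 1, 5, 4, 7, 4 = 21 seats, so the divisor must be adjusted.
With modified divisor 12300: modified quotas A 1.146, B 6.230, C 5.163, G 8.165, H 4.858.
Rounding down: A 1, B 6, C 5, G 8, H 4 (total 24).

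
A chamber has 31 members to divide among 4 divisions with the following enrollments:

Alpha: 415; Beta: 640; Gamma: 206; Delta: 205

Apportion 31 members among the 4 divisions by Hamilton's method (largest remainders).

Alpha=9; Beta=14; Gamma=4; Delta=4

Total 1466; standard divisor 1466/31 ≈ 47.29.
Standard quotas: Alpha 8.776, Beta 13.533, Gamma 4.356, Delta 4.335.
Lower quotas: Alpha 8, Beta 13, Gamma 4, Delta 4 (sum 29, leaving 2 seats).
Remainders in descending order: Alpha 0.776, Beta 0.533, Gamma 0.356, Delta 0.335.
Largest remainders: Alpha, Beta receive the extra seats.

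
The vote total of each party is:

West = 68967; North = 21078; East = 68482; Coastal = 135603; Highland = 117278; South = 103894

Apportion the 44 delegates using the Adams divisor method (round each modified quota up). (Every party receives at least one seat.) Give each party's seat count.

West=6; North=2; East=6; Coastal=11; Highland=10; South=9

Standard divisor 515302/44 ≈ 11711.409; standard quotas: West 5.889, North 1.800, East 5.847, Coastal 11.579, Highland 10.014, South 8.871.
Rounding up gives 6, 2, 6, 12, 11, 9 = 46 seats, so the divisor must be adjusted.
With modified divisor 12700: modified quotas West 5.430, North 1.660, East 5.392, Coastal 10.677, Highland 9.234, South 8.181.
Rounding up: West 6, North 2, East 6, Coastal 11, Highland 10, South 9 (total 44).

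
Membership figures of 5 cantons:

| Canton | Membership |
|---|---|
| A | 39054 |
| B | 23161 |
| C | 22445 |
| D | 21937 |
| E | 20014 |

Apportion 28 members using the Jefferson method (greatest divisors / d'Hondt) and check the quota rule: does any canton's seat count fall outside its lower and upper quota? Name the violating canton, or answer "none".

Standard quotas: A 8.637, B 5.122, C 4.964, D 4.851, E 4.426.
Jefferson allocation: A 9, B 5, C 5, D 5, E 4.
Every allocation lies between the lower and upper quota.

none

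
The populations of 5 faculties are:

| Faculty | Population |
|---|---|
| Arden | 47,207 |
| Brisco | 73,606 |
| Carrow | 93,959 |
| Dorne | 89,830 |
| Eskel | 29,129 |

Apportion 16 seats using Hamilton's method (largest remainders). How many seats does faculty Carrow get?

Total 333731; standard divisor 333731/16 ≈ 20858.188.
Standard quotas: Arden 2.2632, Brisco 3.5289, Carrow 4.5047, Dorne 4.3067, Eskel 1.3965.
Lower quotas: Arden 2, Brisco 3, Carrow 4, Dorne 4, Eskel 1 (sum 14, leaving 2 seats).
Remainders in descending order: Brisco 0.5289, Carrow 0.5047, Eskel 0.3965, Dorne 0.3067, Arden 0.2632.
The surplus seats go to Brisco, Carrow.
Carrow receives 5.

5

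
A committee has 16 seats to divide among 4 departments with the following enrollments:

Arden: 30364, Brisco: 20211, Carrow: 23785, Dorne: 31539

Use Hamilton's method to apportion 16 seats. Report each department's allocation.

Arden: 4, Brisco: 3, Carrow: 4, Dorne: 5

Total 105899; standard divisor 105899/16 ≈ 6618.688.
Standard quotas: Arden 4.5876, Brisco 3.0536, Carrow 3.5936, Dorne 4.7651.
Lower quotas: Arden 4, Brisco 3, Carrow 3, Dorne 4 (sum 14, leaving 2 seats).
Remainders in descending order: Dorne 0.7651, Carrow 0.5936, Arden 0.5876, Brisco 0.0536.
Largest remainders: Dorne, Carrow receive the extra seats.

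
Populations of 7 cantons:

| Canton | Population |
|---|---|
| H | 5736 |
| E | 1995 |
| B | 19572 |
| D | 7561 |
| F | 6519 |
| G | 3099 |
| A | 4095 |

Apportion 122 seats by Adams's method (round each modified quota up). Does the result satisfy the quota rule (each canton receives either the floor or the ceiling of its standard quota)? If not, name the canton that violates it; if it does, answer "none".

Standard quotas: H 14.406, E 5.010, B 49.155, D 18.989, F 16.372, G 7.783, A 10.284.
Adams allocation: H 15, E 5, B 48, D 19, F 16, G 8, A 11.
B has quota 49.155 (lower 49, upper 50) but receives 48 — outside the quota interval.

B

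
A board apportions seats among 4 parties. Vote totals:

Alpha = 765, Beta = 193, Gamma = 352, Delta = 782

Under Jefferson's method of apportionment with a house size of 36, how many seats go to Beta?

3

Standard divisor 2092/36 ≈ 58.111; standard quotas: Alpha 13.164, Beta 3.321, Gamma 6.057, Delta 13.457.
Rounding down gives 13, 3, 6, 13 = 35 seats, so the divisor must be adjusted.
With modified divisor 55: modified quotas Alpha 13.909, Beta 3.509, Gamma 6.400, Delta 14.218.
Rounding down: Alpha 13, Beta 3, Gamma 6, Delta 14 (total 36).
Beta receives 3.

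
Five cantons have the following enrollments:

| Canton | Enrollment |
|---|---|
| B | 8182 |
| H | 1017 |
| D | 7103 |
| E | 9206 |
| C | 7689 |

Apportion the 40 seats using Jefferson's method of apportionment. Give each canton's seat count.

B 10, H 1, D 9, E 11, C 9

Standard divisor 33197/40 ≈ 829.925; standard quotas: B 9.859, H 1.225, D 8.559, E 11.093, C 9.265.
Rounding down gives 9, 1, 8, 11, 9 = 38 seats, so the divisor must be adjusted.
With modified divisor 780: modified quotas B 10.490, H 1.304, D 9.106, E 11.803, C 9.858.
Rounding down: B 10, H 1, D 9, E 11, C 9 (total 40).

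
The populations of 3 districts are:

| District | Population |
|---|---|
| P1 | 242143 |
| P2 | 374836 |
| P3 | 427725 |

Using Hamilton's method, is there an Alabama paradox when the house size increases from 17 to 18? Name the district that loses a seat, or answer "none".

At 17 seats: P1 4, P2 6, P3 7.
At 18 seats: P1 4, P2 7, P3 7.
No district's allocation decreased.

none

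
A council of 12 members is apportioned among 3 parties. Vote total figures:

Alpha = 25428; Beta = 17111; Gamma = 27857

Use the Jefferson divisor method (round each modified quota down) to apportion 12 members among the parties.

Standard divisor 70396/12 ≈ 5866.333; standard quotas: Alpha 4.335, Beta 2.917, Gamma 4.749.
Rounding down gives 4, 2, 4 = 10 seats, so the divisor must be adjusted.
With modified divisor 5300: modified quotas Alpha 4.798, Beta 3.228, Gamma 5.256.
Rounding down: Alpha 4, Beta 3, Gamma 5 (total 12).

Alpha=4, Beta=3, Gamma=5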